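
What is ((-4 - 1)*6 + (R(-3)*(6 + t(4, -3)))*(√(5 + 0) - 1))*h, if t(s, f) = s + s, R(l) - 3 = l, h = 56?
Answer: -1680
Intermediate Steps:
R(l) = 3 + l
t(s, f) = 2*s
((-4 - 1)*6 + (R(-3)*(6 + t(4, -3)))*(√(5 + 0) - 1))*h = ((-4 - 1)*6 + ((3 - 3)*(6 + 2*4))*(√(5 + 0) - 1))*56 = (-5*6 + (0*(6 + 8))*(√5 - 1))*56 = (-30 + (0*14)*(-1 + √5))*56 = (-30 + 0*(-1 + √5))*56 = (-30 + 0)*56 = -30*56 = -1680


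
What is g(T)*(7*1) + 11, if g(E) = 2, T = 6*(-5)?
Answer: 25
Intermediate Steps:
T = -30
g(T)*(7*1) + 11 = 2*(7*1) + 11 = 2*7 + 11 = 14 + 11 = 25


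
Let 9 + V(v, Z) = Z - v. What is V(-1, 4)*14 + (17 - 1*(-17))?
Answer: -22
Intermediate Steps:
V(v, Z) = -9 + Z - v (V(v, Z) = -9 + (Z - v) = -9 + Z - v)
V(-1, 4)*14 + (17 - 1*(-17)) = (-9 + 4 - 1*(-1))*14 + (17 - 1*(-17)) = (-9 + 4 + 1)*14 + (17 + 17) = -4*14 + 34 = -56 + 34 = -22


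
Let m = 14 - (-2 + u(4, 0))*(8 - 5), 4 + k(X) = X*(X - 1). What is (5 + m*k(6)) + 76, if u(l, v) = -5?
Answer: 991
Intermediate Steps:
k(X) = -4 + X*(-1 + X) (k(X) = -4 + X*(X - 1) = -4 + X*(-1 + X))
m = 35 (m = 14 - (-2 - 5)*(8 - 5) = 14 - (-7)*3 = 14 - 1*(-21) = 14 + 21 = 35)
(5 + m*k(6)) + 76 = (5 + 35*(-4 + 6² - 1*6)) + 76 = (5 + 35*(-4 + 36 - 6)) + 76 = (5 + 35*26) + 76 = (5 + 910) + 76 = 915 + 76 = 991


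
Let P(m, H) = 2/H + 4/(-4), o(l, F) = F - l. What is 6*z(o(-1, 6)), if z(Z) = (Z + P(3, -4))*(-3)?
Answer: -99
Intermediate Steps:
P(m, H) = -1 + 2/H (P(m, H) = 2/H + 4*(-1/4) = 2/H - 1 = -1 + 2/H)
z(Z) = 9/2 - 3*Z (z(Z) = (Z + (2 - 1*(-4))/(-4))*(-3) = (Z - (2 + 4)/4)*(-3) = (Z - 1/4*6)*(-3) = (Z - 3/2)*(-3) = (-3/2 + Z)*(-3) = 9/2 - 3*Z)
6*z(o(-1, 6)) = 6*(9/2 - 3*(6 - 1*(-1))) = 6*(9/2 - 3*(6 + 1)) = 6*(9/2 - 3*7) = 6*(9/2 - 21) = 6*(-33/2) = -99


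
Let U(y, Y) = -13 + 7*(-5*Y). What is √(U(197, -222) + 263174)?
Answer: √270931 ≈ 520.51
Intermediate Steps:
U(y, Y) = -13 - 35*Y
√(U(197, -222) + 263174) = √((-13 - 35*(-222)) + 263174) = √((-13 + 7770) + 263174) = √(7757 + 263174) = √270931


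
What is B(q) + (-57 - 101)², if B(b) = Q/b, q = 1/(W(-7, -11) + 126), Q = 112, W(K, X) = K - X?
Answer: 39524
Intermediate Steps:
q = 1/130 (q = 1/((-7 - 1*(-11)) + 126) = 1/((-7 + 11) + 126) = 1/(4 + 126) = 1/130 ≈ 0.0076923)
B(b) = 112/b
B(q) + (-57 - 101)² = 112/(1/130) + (-57 - 101)² = 112*130 + (-158)² = 14560 + 24964 = 39524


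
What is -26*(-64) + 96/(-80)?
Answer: 8314/5 ≈ 1662.8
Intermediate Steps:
-26*(-64) + 96/(-80) = 1664 + 96*(-1/80) = 1664 - 6/5 = 8314/5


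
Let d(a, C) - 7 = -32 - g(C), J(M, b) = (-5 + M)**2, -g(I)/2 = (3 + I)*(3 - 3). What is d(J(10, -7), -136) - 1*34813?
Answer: -34838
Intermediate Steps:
g(I) = 0 (g(I) = -2*(3 + I)*(3 - 3) = -2*(3 + I)*0 = -2*0 = 0)
d(a, C) = -25 (d(a, C) = 7 + (-32 - 1*0) = 7 + (-32 + 0) = 7 - 32 = -25)
d(J(10, -7), -136) - 1*34813 = -25 - 1*34813 = -25 - 34813 = -34838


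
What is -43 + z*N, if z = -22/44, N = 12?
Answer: -49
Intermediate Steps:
z = -1/2 (z = -22*1/44 = -1/2 ≈ -0.50000)
-43 + z*N = -43 - 1/2*12 = -43 - 6 = -49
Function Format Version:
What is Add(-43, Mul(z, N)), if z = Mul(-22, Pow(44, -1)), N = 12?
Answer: -49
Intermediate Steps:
z = Rational(-1, 2) (z = Mul(-22, Rational(1, 44)) = Rational(-1, 2) ≈ -0.50000)
Add(-43, Mul(z, N)) = Add(-43, Mul(Rational(-1, 2), 12)) = Add(-43, -6) = -49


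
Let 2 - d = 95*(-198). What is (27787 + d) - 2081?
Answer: 44518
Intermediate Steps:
d = 18812 (d = 2 - 95*(-198) = 2 - 1*(-18810) = 2 + 18810 = 18812)
(27787 + d) - 2081 = (27787 + 18812) - 2081 = 46599 - 2081 = 44518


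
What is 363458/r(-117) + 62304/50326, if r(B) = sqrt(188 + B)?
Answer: 31152/25163 + 363458*sqrt(71)/71 ≈ 43136.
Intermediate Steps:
363458/r(-117) + 62304/50326 = 363458/(sqrt(188 - 117)) + 62304/50326 = 363458/(sqrt(71)) + 62304*(1/50326) = 363458*(sqrt(71)/71) + 31152/25163 = 363458*sqrt(71)/71 + 31152/25163 = 31152/25163 + 363458*sqrt(71)/71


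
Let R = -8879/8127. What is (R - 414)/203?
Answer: -3373457/1649781 ≈ -2.0448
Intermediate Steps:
R = -8879/8127 (R = -8879*1/8127 = -8879/8127 ≈ -1.0925)
(R - 414)/203 = (-8879/8127 - 414)/203 = (1/203)*(-3373457/8127) = -3373457/1649781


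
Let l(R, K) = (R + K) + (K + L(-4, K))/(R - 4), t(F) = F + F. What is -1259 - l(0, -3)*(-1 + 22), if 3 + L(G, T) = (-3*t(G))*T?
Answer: -3211/2 ≈ -1605.5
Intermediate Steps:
t(F) = 2*F
L(G, T) = -3 - 6*G*T (L(G, T) = -3 + (-6*G)*T = -3 - 6*G*T)
l(R, K) = K + R + (-3 + 25*K)/(-4 + R) (l(R, K) = (R + K) + (K + (-3 - 6*(-4)*K))/(R - 4) = (K + R) + (K + (-3 + 24*K))/(-4 + R) = (K + R) + (-3 + 25*K)/(-4 + R) = K + R + (-3 + 25*K)/(-4 + R))
-1259 - l(0, -3)*(-1 + 22) = -1259 - (-3 + 0**2 - 4*0 + 21*(-3) - 3*0)/(-4 + 0)*(-1 + 22) = -1259 - (-3 + 0 + 0 - 63 + 0)/(-4)*21 = -1259 - (-1/4*(-66))*21 = -1259 - 33*21/2 = -1259 - 1*693/2 = -1259 - 693/2 = -3211/2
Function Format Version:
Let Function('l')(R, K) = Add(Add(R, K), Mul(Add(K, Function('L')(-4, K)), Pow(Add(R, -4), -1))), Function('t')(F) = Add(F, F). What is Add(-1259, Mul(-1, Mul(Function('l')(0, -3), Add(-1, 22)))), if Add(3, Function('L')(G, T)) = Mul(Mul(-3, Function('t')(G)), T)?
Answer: Rational(-3211, 2) ≈ -1605.5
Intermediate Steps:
Function('t')(F) = Mul(2, F)
Function('L')(G, T) = Add(-3, Mul(-6, G, T)) (Function('L')(G, T) = Add(-3, Mul(Mul(-3, Mul(2, G)), T)) = Add(-3, Mul(Mul(-6, G), T)) = Add(-3, Mul(-6, G, T)))
Function('l')(R, K) = Add(K, R, Mul(Pow(Add(-4, R), -1), Add(-3, Mul(25, K)))) (Function('l')(R, K) = Add(Add(R, K), Mul(Add(K, Add(-3, Mul(-6, -4, K))), Pow(Add(R, -4), -1))) = Add(Add(K, R), Mul(Add(K, Add(-3, Mul(24, K))), Pow(Add(-4, R), -1))) = Add(Add(K, R), Mul(Add(-3, Mul(25, K)), Pow(Add(-4, R), -1))) = Add(Add(K, R), Mul(Pow(Add(-4, R), -1), Add(-3, Mul(25, K)))) = Add(K, R, Mul(Pow(Add(-4, R), -1), Add(-3, Mul(25, K)))))
Add(-1259, Mul(-1, Mul(Function('l')(0, -3), Add(-1, 22)))) = Add(-1259, Mul(-1, Mul(Mul(Pow(Add(-4, 0), -1), Add(-3, Pow(0, 2), Mul(-4, 0), Mul(21, -3), Mul(-3, 0))), Add(-1, 22)))) = Add(-1259, Mul(-1, Mul(Mul(Pow(-4, -1), Add(-3, 0, 0, -63, 0)), 21))) = Add(-1259, Mul(-1, Mul(Mul(Rational(-1, 4), -66), 21))) = Add(-1259, Mul(-1, Mul(Rational(33, 2), 21))) = Add(-1259, Mul(-1, Rational(693, 2))) = Add(-1259, Rational(-693, 2)) = Rational(-3211, 2)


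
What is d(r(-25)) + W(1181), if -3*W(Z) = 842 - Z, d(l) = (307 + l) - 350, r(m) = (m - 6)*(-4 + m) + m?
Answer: 944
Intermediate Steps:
r(m) = m + (-6 + m)*(-4 + m) (r(m) = (-6 + m)*(-4 + m) + m = m + (-6 + m)*(-4 + m))
d(l) = -43 + l
W(Z) = -842/3 + Z/3 (W(Z) = -(842 - Z)/3 = -842/3 + Z/3)
d(r(-25)) + W(1181) = (-43 + (24 + (-25)² - 9*(-25))) + (-842/3 + (⅓)*1181) = (-43 + (24 + 625 + 225)) + (-842/3 + 1181/3) = (-43 + 874) + 113 = 831 + 113 = 944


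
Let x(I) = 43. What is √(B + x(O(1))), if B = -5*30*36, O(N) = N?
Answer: I*√5357 ≈ 73.192*I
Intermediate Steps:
B = -5400 (B = -150*36 = -5400)
√(B + x(O(1))) = √(-5400 + 43) = √(-5357) = I*√5357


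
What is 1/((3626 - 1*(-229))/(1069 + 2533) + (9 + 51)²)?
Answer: 3602/12971055 ≈ 0.00027770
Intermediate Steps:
1/((3626 - 1*(-229))/(1069 + 2533) + (9 + 51)²) = 1/((3626 + 229)/3602 + 60²) = 1/(3855*(1/3602) + 3600) = 1/(3855/3602 + 3600) = 1/(12971055/3602) = 3602/12971055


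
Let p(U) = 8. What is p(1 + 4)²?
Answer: 64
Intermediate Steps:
p(1 + 4)² = 8² = 64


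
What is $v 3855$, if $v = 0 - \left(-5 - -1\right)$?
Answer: $15420$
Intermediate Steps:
$v = 4$ ($v = 0 - \left(-5 + 1\right) = 0 - -4 = 0 + 4 = 4$)
$v 3855 = 4 \cdot 3855 = 15420$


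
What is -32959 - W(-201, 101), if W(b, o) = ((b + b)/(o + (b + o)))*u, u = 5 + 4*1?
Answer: -29341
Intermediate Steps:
u = 9 (u = 5 + 4 = 9)
W(b, o) = 18*b/(b + 2*o) (W(b, o) = ((b + b)/(o + (b + o)))*9 = ((2*b)/(b + 2*o))*9 = (2*b/(b + 2*o))*9 = 18*b/(b + 2*o))
-32959 - W(-201, 101) = -32959 - 18*(-201)/(-201 + 2*101) = -32959 - 18*(-201)/(-201 + 202) = -32959 - 18*(-201)/1 = -32959 - 18*(-201) = -32959 - 1*(-3618) = -32959 + 3618 = -29341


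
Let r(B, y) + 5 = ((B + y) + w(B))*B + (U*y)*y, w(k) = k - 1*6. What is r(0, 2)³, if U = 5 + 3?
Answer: 19683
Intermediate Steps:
U = 8
w(k) = -6 + k (w(k) = k - 6 = -6 + k)
r(B, y) = -5 + 8*y² + B*(-6 + y + 2*B) (r(B, y) = -5 + (((B + y) + (-6 + B))*B + (8*y)*y) = -5 + ((-6 + y + 2*B)*B + 8*y²) = -5 + (B*(-6 + y + 2*B) + 8*y²) = -5 + (8*y² + B*(-6 + y + 2*B)) = -5 + 8*y² + B*(-6 + y + 2*B))
r(0, 2)³ = (-5 + 0² + 8*2² + 0*2 + 0*(-6 + 0))³ = (-5 + 0 + 8*4 + 0 + 0*(-6))³ = (-5 + 0 + 32 + 0 + 0)³ = 27³ = 19683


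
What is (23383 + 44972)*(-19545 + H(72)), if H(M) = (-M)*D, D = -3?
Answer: -1321233795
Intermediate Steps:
H(M) = 3*M (H(M) = -M*(-3) = 3*M)
(23383 + 44972)*(-19545 + H(72)) = (23383 + 44972)*(-19545 + 3*72) = 68355*(-19545 + 216) = 68355*(-19329) = -1321233795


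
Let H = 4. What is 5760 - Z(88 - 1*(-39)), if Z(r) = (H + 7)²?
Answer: 5639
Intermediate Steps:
Z(r) = 121 (Z(r) = (4 + 7)² = 11² = 121)
5760 - Z(88 - 1*(-39)) = 5760 - 1*121 = 5760 - 121 = 5639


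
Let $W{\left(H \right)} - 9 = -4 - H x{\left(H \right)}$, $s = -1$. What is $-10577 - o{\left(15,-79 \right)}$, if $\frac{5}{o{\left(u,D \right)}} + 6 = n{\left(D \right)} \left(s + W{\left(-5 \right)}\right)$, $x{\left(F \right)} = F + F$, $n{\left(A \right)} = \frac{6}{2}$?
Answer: $- \frac{1523083}{144} \approx -10577.0$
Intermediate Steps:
$n{\left(A \right)} = 3$ ($n{\left(A \right)} = 6 \cdot \frac{1}{2} = 3$)
$x{\left(F \right)} = 2 F$
$W{\left(H \right)} = 5 - 2 H^{2}$ ($W{\left(H \right)} = 9 - \left(4 + H 2 H\right) = 9 - \left(4 + 2 H^{2}\right) = 5 - 2 H^{2}$)
$o{\left(u,D \right)} = - \frac{5}{144}$ ($o{\left(u,D \right)} = \frac{5}{-6 + 3 \left(-1 + \left(5 - 2 \left(-5\right)^{2}\right)\right)} = \frac{5}{-6 + 3 \left(-1 + \left(5 - 50\right)\right)} = \frac{5}{-6 + 3 \left(-1 - 45\right)} = \frac{5}{-6 + 3 \left(-46\right)} = \frac{5}{-6 - 138} = \frac{5}{-144} = 5 \left(- \frac{1}{144}\right) = - \frac{5}{144}$)
$-10577 - o{\left(15,-79 \right)} = -10577 - - \frac{5}{144} = -10577 + \frac{5}{144} = - \frac{1523083}{144}$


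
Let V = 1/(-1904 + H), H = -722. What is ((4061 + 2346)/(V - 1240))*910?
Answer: -15310551620/3256241 ≈ -4701.9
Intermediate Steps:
V = -1/2626 (V = 1/(-1904 - 722) = 1/(-2626) = -1/2626 ≈ -0.00038081)
((4061 + 2346)/(V - 1240))*910 = ((4061 + 2346)/(-1/2626 - 1240))*910 = (6407/(-3256241/2626))*910 = (6407*(-2626/3256241))*910 = -16824782/3256241*910 = -15310551620/3256241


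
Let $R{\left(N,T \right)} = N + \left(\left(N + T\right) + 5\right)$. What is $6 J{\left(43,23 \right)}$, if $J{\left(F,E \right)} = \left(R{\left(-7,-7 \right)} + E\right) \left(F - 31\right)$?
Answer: $504$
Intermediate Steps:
$R{\left(N,T \right)} = 5 + T + 2 N$ ($R{\left(N,T \right)} = N + \left(5 + N + T\right) = 5 + T + 2 N$)
$J{\left(F,E \right)} = \left(-31 + F\right) \left(-16 + E\right)$ ($J{\left(F,E \right)} = \left(\left(5 - 7 + 2 \left(-7\right)\right) + E\right) \left(F - 31\right) = \left(\left(5 - 7 - 14\right) + E\right) \left(-31 + F\right) = \left(-16 + E\right) \left(-31 + F\right) = \left(-31 + F\right) \left(-16 + E\right)$)
$6 J{\left(43,23 \right)} = 6 \left(496 - 713 - 688 + 23 \cdot 43\right) = 6 \left(496 - 713 - 688 + 989\right) = 6 \cdot 84 = 504$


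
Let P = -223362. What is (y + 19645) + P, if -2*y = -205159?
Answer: -202275/2 ≈ -1.0114e+5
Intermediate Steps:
y = 205159/2 (y = -½*(-205159) = 205159/2 ≈ 1.0258e+5)
(y + 19645) + P = (205159/2 + 19645) - 223362 = 244449/2 - 223362 = -202275/2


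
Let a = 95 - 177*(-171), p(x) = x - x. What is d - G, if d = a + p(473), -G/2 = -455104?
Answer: -879846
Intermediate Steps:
G = 910208 (G = -2*(-455104) = 910208)
p(x) = 0
a = 30362 (a = 95 + 30267 = 30362)
d = 30362 (d = 30362 + 0 = 30362)
d - G = 30362 - 1*910208 = 30362 - 910208 = -879846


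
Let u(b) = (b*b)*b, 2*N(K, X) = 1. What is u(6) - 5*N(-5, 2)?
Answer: 427/2 ≈ 213.50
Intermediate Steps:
N(K, X) = ½ (N(K, X) = (½)*1 = ½)
u(b) = b³ (u(b) = b²*b = b³)
u(6) - 5*N(-5, 2) = 6³ - 5*½ = 216 - 5/2 = 427/2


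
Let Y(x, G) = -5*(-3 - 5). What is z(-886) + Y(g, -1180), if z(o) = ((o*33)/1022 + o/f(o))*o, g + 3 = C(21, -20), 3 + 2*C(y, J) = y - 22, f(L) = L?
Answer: 12520128/511 ≈ 24501.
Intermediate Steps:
C(y, J) = -25/2 + y/2 (C(y, J) = -3/2 + (y - 22)/2 = -3/2 + (-22 + y)/2 = -3/2 + (-11 + y/2) = -25/2 + y/2)
g = -5 (g = -3 + (-25/2 + (½)*21) = -3 + (-25/2 + 21/2) = -3 - 2 = -5)
Y(x, G) = 40 (Y(x, G) = -5*(-8) = 40)
z(o) = o*(1 + 33*o/1022) (z(o) = ((o*33)/1022 + o/o)*o = ((33*o)*(1/1022) + 1)*o = (33*o/1022 + 1)*o = (1 + 33*o/1022)*o = o*(1 + 33*o/1022))
z(-886) + Y(g, -1180) = (1/1022)*(-886)*(1022 + 33*(-886)) + 40 = (1/1022)*(-886)*(1022 - 29238) + 40 = (1/1022)*(-886)*(-28216) + 40 = 12499688/511 + 40 = 12520128/511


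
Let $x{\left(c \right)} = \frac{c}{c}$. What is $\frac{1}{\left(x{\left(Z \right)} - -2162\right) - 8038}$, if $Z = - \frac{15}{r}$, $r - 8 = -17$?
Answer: $- \frac{1}{5875} \approx -0.00017021$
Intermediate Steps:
$r = -9$ ($r = 8 - 17 = -9$)
$Z = \frac{5}{3}$ ($Z = - \frac{15}{-9} = \left(-15\right) \left(- \frac{1}{9}\right) = \frac{5}{3} \approx 1.6667$)
$x{\left(c \right)} = 1$
$\frac{1}{\left(x{\left(Z \right)} - -2162\right) - 8038} = \frac{1}{\left(1 - -2162\right) - 8038} = \frac{1}{\left(1 + 2162\right) - 8038} = \frac{1}{2163 - 8038} = \frac{1}{-5875} = - \frac{1}{5875}$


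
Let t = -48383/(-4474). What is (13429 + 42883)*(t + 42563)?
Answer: 5363020998220/2237 ≈ 2.3974e+9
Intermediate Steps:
t = 48383/4474 (t = -48383*(-1/4474) = 48383/4474 ≈ 10.814)
(13429 + 42883)*(t + 42563) = (13429 + 42883)*(48383/4474 + 42563) = 56312*(190475245/4474) = 5363020998220/2237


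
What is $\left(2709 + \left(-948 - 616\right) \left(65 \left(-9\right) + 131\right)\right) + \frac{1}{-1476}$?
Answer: $\frac{1052041139}{1476} \approx 7.1277 \cdot 10^{5}$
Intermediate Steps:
$\left(2709 + \left(-948 - 616\right) \left(65 \left(-9\right) + 131\right)\right) + \frac{1}{-1476} = \left(2709 - 1564 \left(-585 + 131\right)\right) - \frac{1}{1476} = \left(2709 - -710056\right) - \frac{1}{1476} = \left(2709 + 710056\right) - \frac{1}{1476} = 712765 - \frac{1}{1476} = \frac{1052041139}{1476}$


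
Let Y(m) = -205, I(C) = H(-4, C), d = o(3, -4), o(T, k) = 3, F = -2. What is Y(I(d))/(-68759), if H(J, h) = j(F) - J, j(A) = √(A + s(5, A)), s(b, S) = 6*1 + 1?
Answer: 205/68759 ≈ 0.0029814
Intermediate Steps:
d = 3
s(b, S) = 7 (s(b, S) = 6 + 1 = 7)
j(A) = √(7 + A) (j(A) = √(A + 7) = √(7 + A))
H(J, h) = √5 - J (H(J, h) = √(7 - 2) - J = √5 - J)
I(C) = 4 + √5 (I(C) = √5 - 1*(-4) = √5 + 4 = 4 + √5)
Y(I(d))/(-68759) = -205/(-68759) = -205*(-1/68759) = 205/68759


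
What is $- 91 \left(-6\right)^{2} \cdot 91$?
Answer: $-298116$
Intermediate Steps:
$- 91 \left(-6\right)^{2} \cdot 91 = \left(-91\right) 36 \cdot 91 = \left(-3276\right) 91 = -298116$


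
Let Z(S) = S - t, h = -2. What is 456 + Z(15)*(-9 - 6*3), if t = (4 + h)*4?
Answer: 267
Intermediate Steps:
t = 8 (t = (4 - 2)*4 = 2*4 = 8)
Z(S) = -8 + S (Z(S) = S - 1*8 = S - 8 = -8 + S)
456 + Z(15)*(-9 - 6*3) = 456 + (-8 + 15)*(-9 - 6*3) = 456 + 7*(-9 - 18) = 456 + 7*(-27) = 456 - 189 = 267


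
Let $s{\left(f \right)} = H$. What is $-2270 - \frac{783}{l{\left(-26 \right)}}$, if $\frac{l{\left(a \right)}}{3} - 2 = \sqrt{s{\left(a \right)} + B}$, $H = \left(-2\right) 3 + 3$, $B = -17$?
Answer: $\frac{- 2270 \sqrt{5} + \frac{4801 i}{2}}{\sqrt{5} - i} \approx -2291.8 + 48.634 i$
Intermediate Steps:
$H = -3$ ($H = -6 + 3 = -3$)
$s{\left(f \right)} = -3$
$l{\left(a \right)} = 6 + 6 i \sqrt{5}$ ($l{\left(a \right)} = 6 + 3 \sqrt{-3 - 17} = 6 + 3 \sqrt{-20} = 6 + 3 \cdot 2 i \sqrt{5} = 6 + 6 i \sqrt{5}$)
$-2270 - \frac{783}{l{\left(-26 \right)}} = -2270 - \frac{783}{6 + 6 i \sqrt{5}}$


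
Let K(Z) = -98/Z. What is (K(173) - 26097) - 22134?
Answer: -8344061/173 ≈ -48232.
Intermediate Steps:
(K(173) - 26097) - 22134 = (-98/173 - 26097) - 22134 = -4514879/173 - 22134 = -8344061/173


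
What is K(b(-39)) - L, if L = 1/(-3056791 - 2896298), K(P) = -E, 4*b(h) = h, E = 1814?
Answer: -10798903445/5953089 ≈ -1814.0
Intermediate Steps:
b(h) = h/4
K(P) = -1814 (K(P) = -1*1814 = -1814)
L = -1/5953089 (L = 1/(-5953089) = -1/5953089 ≈ -1.6798e-7)
K(b(-39)) - L = -1814 - 1*(-1/5953089) = -1814 + 1/5953089 = -10798903445/5953089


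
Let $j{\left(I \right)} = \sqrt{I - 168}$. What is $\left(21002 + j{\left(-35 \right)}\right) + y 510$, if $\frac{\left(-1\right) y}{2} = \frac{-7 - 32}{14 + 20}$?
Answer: $22172 + i \sqrt{203} \approx 22172.0 + 14.248 i$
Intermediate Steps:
$y = \frac{39}{17}$ ($y = - 2 \frac{-7 - 32}{14 + 20} = - 2 \left(- \frac{39}{34}\right) = - 2 \left(\left(-39\right) \frac{1}{34}\right) = \left(-2\right) \left(- \frac{39}{34}\right) = \frac{39}{17} \approx 2.2941$)
$j{\left(I \right)} = \sqrt{-168 + I}$
$\left(21002 + j{\left(-35 \right)}\right) + y 510 = \left(21002 + \sqrt{-168 - 35}\right) + \frac{39}{17} \cdot 510 = \left(21002 + \sqrt{-203}\right) + 1170 = \left(21002 + i \sqrt{203}\right) + 1170 = 22172 + i \sqrt{203}$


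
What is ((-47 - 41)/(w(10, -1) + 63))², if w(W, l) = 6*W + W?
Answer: 7744/17689 ≈ 0.43779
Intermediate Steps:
w(W, l) = 7*W
((-47 - 41)/(w(10, -1) + 63))² = ((-47 - 41)/(7*10 + 63))² = (-88/(70 + 63))² = (-88/133)² = 7744/17689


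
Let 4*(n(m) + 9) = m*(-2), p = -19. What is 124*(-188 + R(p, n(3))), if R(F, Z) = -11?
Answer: -24676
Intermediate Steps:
n(m) = -9 - m/2 (n(m) = -9 + (m*(-2))/4 = -9 + (-2*m)/4 = -9 - m/2)
124*(-188 + R(p, n(3))) = 124*(-188 - 11) = 124*(-199) = -24676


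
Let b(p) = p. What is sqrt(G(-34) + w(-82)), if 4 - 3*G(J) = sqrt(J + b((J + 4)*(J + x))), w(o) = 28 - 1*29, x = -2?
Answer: sqrt(3 - 3*sqrt(1046))/3 ≈ 3.2322*I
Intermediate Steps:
w(o) = -1 (w(o) = 28 - 29 = -1)
G(J) = 4/3 - sqrt(J + (-2 + J)*(4 + J))/3 (G(J) = 4/3 - sqrt(J + (J + 4)*(J - 2))/3 = 4/3 - sqrt(J + (4 + J)*(-2 + J))/3 = 4/3 - sqrt(J + (-2 + J)*(4 + J))/3)
sqrt(G(-34) + w(-82)) = sqrt((4/3 - sqrt(-8 + (-34)**2 + 3*(-34))/3) - 1) = sqrt((4/3 - sqrt(-8 + 1156 - 102)/3) - 1) = sqrt((4/3 - sqrt(1046)/3) - 1) = sqrt(1/3 - sqrt(1046)/3)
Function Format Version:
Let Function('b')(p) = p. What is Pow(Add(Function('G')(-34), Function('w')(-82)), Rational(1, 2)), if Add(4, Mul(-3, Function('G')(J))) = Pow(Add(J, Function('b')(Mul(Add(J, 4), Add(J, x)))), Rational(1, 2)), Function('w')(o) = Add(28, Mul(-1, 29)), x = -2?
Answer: Mul(Rational(1, 3), Pow(Add(3, Mul(-3, Pow(1046, Rational(1, 2)))), Rational(1, 2))) ≈ Mul(3.2322, I)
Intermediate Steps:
Function('w')(o) = -1 (Function('w')(o) = Add(28, -29) = -1)
Function('G')(J) = Add(Rational(4, 3), Mul(Rational(-1, 3), Pow(Add(J, Mul(Add(-2, J), Add(4, J))), Rational(1, 2)))) (Function('G')(J) = Add(Rational(4, 3), Mul(Rational(-1, 3), Pow(Add(J, Mul(Add(J, 4), Add(J, -2))), Rational(1, 2)))) = Add(Rational(4, 3), Mul(Rational(-1, 3), Pow(Add(J, Mul(Add(4, J), Add(-2, J))), Rational(1, 2)))) = Add(Rational(4, 3), Mul(Rational(-1, 3), Pow(Add(J, Mul(Add(-2, J), Add(4, J))), Rational(1, 2)))))
Pow(Add(Function('G')(-34), Function('w')(-82)), Rational(1, 2)) = Pow(Add(Add(Rational(4, 3), Mul(Rational(-1, 3), Pow(Add(-8, Pow(-34, 2), Mul(3, -34)), Rational(1, 2)))), -1), Rational(1, 2)) = Pow(Add(Add(Rational(4, 3), Mul(Rational(-1, 3), Pow(Add(-8, 1156, -102), Rational(1, 2)))), -1), Rational(1, 2)) = Pow(Add(Add(Rational(4, 3), Mul(Rational(-1, 3), Pow(1046, Rational(1, 2)))), -1), Rational(1, 2)) = Pow(Add(Rational(1, 3), Mul(Rational(-1, 3), Pow(1046, Rational(1, 2)))), Rational(1, 2))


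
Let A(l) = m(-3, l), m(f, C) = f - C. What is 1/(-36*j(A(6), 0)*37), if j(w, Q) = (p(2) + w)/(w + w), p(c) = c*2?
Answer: -1/370 ≈ -0.0027027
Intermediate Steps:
A(l) = -3 - l
p(c) = 2*c
j(w, Q) = (4 + w)/(2*w) (j(w, Q) = (2*2 + w)/(w + w) = (4 + w)/((2*w)) = (4 + w)*(1/(2*w)) = (4 + w)/(2*w))
1/(-36*j(A(6), 0)*37) = 1/(-18*(4 + (-3 - 1*6))/(-3 - 1*6)*37) = 1/(-18*(4 + (-3 - 6))/(-3 - 6)*37) = 1/(-18*(4 - 9)/(-9)*37) = 1/(-18*(-1)*(-5)/9*37) = 1/(-36*5/18*37) = 1/(-10*37) = 1/(-370) = -1/370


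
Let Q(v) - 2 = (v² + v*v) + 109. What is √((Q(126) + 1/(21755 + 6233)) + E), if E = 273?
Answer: √6293258315893/13994 ≈ 179.27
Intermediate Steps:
Q(v) = 111 + 2*v² (Q(v) = 2 + ((v² + v*v) + 109) = 2 + ((v² + v²) + 109) = 2 + (2*v² + 109) = 2 + (109 + 2*v²) = 111 + 2*v²)
√((Q(126) + 1/(21755 + 6233)) + E) = √(((111 + 2*126²) + 1/(21755 + 6233)) + 273) = √(((111 + 2*15876) + 1/27988) + 273) = √(((111 + 31752) + 1/27988) + 273) = √((31863 + 1/27988) + 273) = √(891781645/27988 + 273) = √(899422369/27988) = √6293258315893/13994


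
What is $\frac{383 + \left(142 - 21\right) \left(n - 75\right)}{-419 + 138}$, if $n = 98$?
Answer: $- \frac{3166}{281} \approx -11.267$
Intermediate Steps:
$\frac{383 + \left(142 - 21\right) \left(n - 75\right)}{-419 + 138} = \frac{383 + \left(142 - 21\right) \left(98 - 75\right)}{-419 + 138} = \frac{383 + 121 \cdot 23}{-281} = \left(383 + 2783\right) \left(- \frac{1}{281}\right) = 3166 \left(- \frac{1}{281}\right) = - \frac{3166}{281}$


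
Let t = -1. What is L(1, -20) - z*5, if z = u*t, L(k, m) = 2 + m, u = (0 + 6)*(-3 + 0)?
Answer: -108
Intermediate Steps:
u = -18 (u = 6*(-3) = -18)
z = 18 (z = -18*(-1) = 18)
L(1, -20) - z*5 = (2 - 20) - 18*5 = -18 - 1*90 = -18 - 90 = -108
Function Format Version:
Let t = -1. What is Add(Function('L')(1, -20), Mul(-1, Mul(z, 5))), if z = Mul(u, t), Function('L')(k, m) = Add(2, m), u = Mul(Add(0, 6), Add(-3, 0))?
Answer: -108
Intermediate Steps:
u = -18 (u = Mul(6, -3) = -18)
z = 18 (z = Mul(-18, -1) = 18)
Add(Function('L')(1, -20), Mul(-1, Mul(z, 5))) = Add(Add(2, -20), Mul(-1, Mul(18, 5))) = Add(-18, Mul(-1, 90)) = Add(-18, -90) = -108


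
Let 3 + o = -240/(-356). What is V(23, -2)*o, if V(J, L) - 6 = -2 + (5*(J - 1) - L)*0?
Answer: -828/89 ≈ -9.3034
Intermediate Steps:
V(J, L) = 4 (V(J, L) = 6 + (-2 + (5*(J - 1) - L)*0) = 6 + (-2 + (5*(-1 + J) - L)*0) = 6 + (-2 + ((-5 + 5*J) - L)*0) = 6 + (-2 + (-5 - L + 5*J)*0) = 6 + (-2 + 0) = 6 - 2 = 4)
o = -207/89 (o = -3 - 240/(-356) = -3 - 240*(-1/356) = -3 + 60/89 = -207/89 ≈ -2.3258)
V(23, -2)*o = 4*(-207/89) = -828/89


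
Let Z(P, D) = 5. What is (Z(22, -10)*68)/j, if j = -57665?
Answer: -68/11533 ≈ -0.0058961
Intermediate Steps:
(Z(22, -10)*68)/j = (5*68)/(-57665) = 340*(-1/57665) = -68/11533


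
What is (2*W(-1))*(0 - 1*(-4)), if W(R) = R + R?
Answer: -16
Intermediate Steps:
W(R) = 2*R
(2*W(-1))*(0 - 1*(-4)) = (2*(2*(-1)))*(0 - 1*(-4)) = (2*(-2))*(0 + 4) = -4*4 = -16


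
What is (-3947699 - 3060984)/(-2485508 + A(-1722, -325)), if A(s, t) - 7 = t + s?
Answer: 7008683/2487548 ≈ 2.8175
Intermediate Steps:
A(s, t) = 7 + s + t (A(s, t) = 7 + (t + s) = 7 + (s + t) = 7 + s + t)
(-3947699 - 3060984)/(-2485508 + A(-1722, -325)) = (-3947699 - 3060984)/(-2485508 + (7 - 1722 - 325)) = -7008683/(-2485508 - 2040) = -7008683/(-2487548) = -7008683*(-1/2487548) = 7008683/2487548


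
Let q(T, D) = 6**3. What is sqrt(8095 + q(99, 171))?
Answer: sqrt(8311) ≈ 91.165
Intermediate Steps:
q(T, D) = 216
sqrt(8095 + q(99, 171)) = sqrt(8095 + 216) = sqrt(8311)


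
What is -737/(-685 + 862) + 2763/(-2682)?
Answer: -273965/52746 ≈ -5.1940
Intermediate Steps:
-737/(-685 + 862) + 2763/(-2682) = -737/177 + 2763*(-1/2682) = -737*1/177 - 307/298 = -737/177 - 307/298 = -273965/52746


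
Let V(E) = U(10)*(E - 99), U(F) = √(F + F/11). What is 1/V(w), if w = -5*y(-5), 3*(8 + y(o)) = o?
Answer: -√330/3040 ≈ -0.0059756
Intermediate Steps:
y(o) = -8 + o/3
w = 145/3 (w = -5*(-8 + (⅓)*(-5)) = -5*(-8 - 5/3) = -5*(-29/3) = 145/3 ≈ 48.333)
U(F) = 2*√33*√F/11 (U(F) = √(F + F*(1/11)) = √(F + F/11) = √(12*F/11) = 2*√33*√F/11)
V(E) = 2*√330*(-99 + E)/11 (V(E) = (2*√33*√10/11)*(E - 99) = (2*√330/11)*(-99 + E) = 2*√330*(-99 + E)/11)
1/V(w) = 1/(2*√330*(-99 + 145/3)/11) = 1/((2/11)*√330*(-152/3)) = 1/(-304*√330/33) = -√330/3040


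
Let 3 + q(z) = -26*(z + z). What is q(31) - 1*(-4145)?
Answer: 2530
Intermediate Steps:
q(z) = -3 - 52*z (q(z) = -3 - 26*(z + z) = -3 - 52*z)
q(31) - 1*(-4145) = (-3 - 52*31) - 1*(-4145) = (-3 - 1612) + 4145 = -1615 + 4145 = 2530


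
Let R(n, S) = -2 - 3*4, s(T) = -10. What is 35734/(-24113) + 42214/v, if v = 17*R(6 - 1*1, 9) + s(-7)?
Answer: -513384107/2990012 ≈ -171.70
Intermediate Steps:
R(n, S) = -14 (R(n, S) = -2 - 12 = -14)
v = -248 (v = 17*(-14) - 10 = -238 - 10 = -248)
35734/(-24113) + 42214/v = 35734/(-24113) + 42214/(-248) = 35734*(-1/24113) + 42214*(-1/248) = -35734/24113 - 21107/124 = -513384107/2990012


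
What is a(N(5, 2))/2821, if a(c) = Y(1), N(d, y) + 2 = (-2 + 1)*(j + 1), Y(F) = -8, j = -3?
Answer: -8/2821 ≈ -0.0028359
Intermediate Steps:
N(d, y) = 0 (N(d, y) = -2 + (-2 + 1)*(-3 + 1) = -2 - 1*(-2) = -2 + 2 = 0)
a(c) = -8
a(N(5, 2))/2821 = -8/2821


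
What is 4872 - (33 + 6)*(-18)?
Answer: 5574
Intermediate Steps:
4872 - (33 + 6)*(-18) = 4872 - 39*(-18) = 4872 - 1*(-702) = 4872 + 702 = 5574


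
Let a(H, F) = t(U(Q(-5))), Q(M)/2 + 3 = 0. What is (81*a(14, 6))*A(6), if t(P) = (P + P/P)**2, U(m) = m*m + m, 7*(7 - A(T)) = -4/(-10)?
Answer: 18915363/35 ≈ 5.4044e+5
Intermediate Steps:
Q(M) = -6 (Q(M) = -6 + 2*0 = -6 + 0 = -6)
A(T) = 243/35 (A(T) = 7 - (-4)/(7*(-10)) = 7 - (-4)*(-1)/(7*10) = 7 - 1/7*2/5 = 7 - 2/35 = 243/35)
U(m) = m + m**2 (U(m) = m**2 + m = m + m**2)
t(P) = (1 + P)**2 (t(P) = (P + 1)**2 = (1 + P)**2)
a(H, F) = 961 (a(H, F) = (1 - 6*(1 - 6))**2 = (1 - 6*(-5))**2 = (1 + 30)**2 = 31**2 = 961)
(81*a(14, 6))*A(6) = (81*961)*(243/35) = 77841*(243/35) = 18915363/35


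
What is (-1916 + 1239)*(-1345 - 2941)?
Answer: 2901622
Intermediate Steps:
(-1916 + 1239)*(-1345 - 2941) = -677*(-4286) = 2901622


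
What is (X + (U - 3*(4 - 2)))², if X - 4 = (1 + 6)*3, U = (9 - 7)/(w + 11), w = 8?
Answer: 131769/361 ≈ 365.01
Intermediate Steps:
U = 2/19 (U = (9 - 7)/(8 + 11) = 2/19 ≈ 0.10526)
X = 25 (X = 4 + (1 + 6)*3 = 4 + 7*3 = 4 + 21 = 25)
(X + (U - 3*(4 - 2)))² = (25 + (2/19 - 3*(4 - 2)))² = (25 + (2/19 - 3*2))² = (25 + (2/19 - 6))² = (25 - 112/19)² = (363/19)² = 131769/361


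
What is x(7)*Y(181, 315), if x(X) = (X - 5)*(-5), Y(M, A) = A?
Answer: -3150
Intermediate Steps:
x(X) = 25 - 5*X (x(X) = (-5 + X)*(-5) = 25 - 5*X)
x(7)*Y(181, 315) = (25 - 5*7)*315 = (25 - 35)*315 = -10*315 = -3150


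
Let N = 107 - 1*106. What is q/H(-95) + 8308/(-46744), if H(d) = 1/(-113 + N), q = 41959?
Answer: -54917283965/11686 ≈ -4.6994e+6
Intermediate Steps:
N = 1 (N = 107 - 106 = 1)
H(d) = -1/112 (H(d) = 1/(-113 + 1) = 1/(-112) = -1/112)
q/H(-95) + 8308/(-46744) = 41959/(-1/112) + 8308/(-46744) = 41959*(-112) + 8308*(-1/46744) = -4699408 - 2077/11686 = -54917283965/11686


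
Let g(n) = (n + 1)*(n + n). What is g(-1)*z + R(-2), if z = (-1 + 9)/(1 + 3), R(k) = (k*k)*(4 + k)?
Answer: 8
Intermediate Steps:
g(n) = 2*n*(1 + n) (g(n) = (1 + n)*(2*n) = 2*n*(1 + n))
R(k) = k**2*(4 + k)
z = 2 (z = 8/4 = 8*(1/4) = 2)
g(-1)*z + R(-2) = (2*(-1)*(1 - 1))*2 + (-2)**2*(4 - 2) = (2*(-1)*0)*2 + 4*2 = 0*2 + 8 = 0 + 8 = 8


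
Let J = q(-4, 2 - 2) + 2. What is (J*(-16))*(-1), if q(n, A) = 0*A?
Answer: 32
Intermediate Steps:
q(n, A) = 0
J = 2 (J = 0 + 2 = 2)
(J*(-16))*(-1) = (2*(-16))*(-1) = -32*(-1) = 32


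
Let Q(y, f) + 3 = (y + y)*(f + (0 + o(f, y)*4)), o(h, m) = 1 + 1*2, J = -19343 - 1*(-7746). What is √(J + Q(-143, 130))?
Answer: 2*I*√13053 ≈ 228.5*I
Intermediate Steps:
J = -11597 (J = -19343 + 7746 = -11597)
o(h, m) = 3 (o(h, m) = 1 + 2 = 3)
Q(y, f) = -3 + 2*y*(12 + f) (Q(y, f) = -3 + (y + y)*(f + (0 + 3*4)) = -3 + (2*y)*(f + (0 + 12)) = -3 + (2*y)*(f + 12) = -3 + (2*y)*(12 + f) = -3 + 2*y*(12 + f))
√(J + Q(-143, 130)) = √(-11597 + (-3 + 24*(-143) + 2*130*(-143))) = √(-11597 + (-3 - 3432 - 37180)) = √(-11597 - 40615) = √(-52212) = 2*I*√13053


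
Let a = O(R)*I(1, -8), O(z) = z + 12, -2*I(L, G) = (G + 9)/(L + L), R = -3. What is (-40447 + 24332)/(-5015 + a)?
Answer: 64460/20069 ≈ 3.2119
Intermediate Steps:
I(L, G) = -(9 + G)/(4*L) (I(L, G) = -(G + 9)/(2*(L + L)) = -(9 + G)/(2*(2*L)) = -(9 + G)*1/(2*L)/2 = -(9 + G)/(4*L))
O(z) = 12 + z
a = -9/4 (a = (12 - 3)*((¼)*(-9 - 1*(-8))/1) = 9*((¼)*1*(-9 + 8)) = 9*((¼)*1*(-1)) = 9*(-¼) = -9/4 ≈ -2.2500)
(-40447 + 24332)/(-5015 + a) = (-40447 + 24332)/(-5015 - 9/4) = -16115/(-20069/4) = -16115*(-4/20069) = 64460/20069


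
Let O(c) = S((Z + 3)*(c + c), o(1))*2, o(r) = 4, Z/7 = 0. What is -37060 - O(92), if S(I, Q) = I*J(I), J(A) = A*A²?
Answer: -185689092292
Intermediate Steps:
Z = 0 (Z = 7*0 = 0)
J(A) = A³
S(I, Q) = I⁴ (S(I, Q) = I*I³ = I⁴)
O(c) = 2592*c⁴ (O(c) = ((0 + 3)*(c + c))⁴*2 = (3*(2*c))⁴*2 = (6*c)⁴*2 = (1296*c⁴)*2 = 2592*c⁴)
-37060 - O(92) = -37060 - 2592*92⁴ = -37060 - 2592*71639296 = -37060 - 1*185689055232 = -37060 - 185689055232 = -185689092292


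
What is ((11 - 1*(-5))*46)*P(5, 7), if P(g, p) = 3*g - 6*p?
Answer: -19872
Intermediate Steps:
P(g, p) = -6*p + 3*g
((11 - 1*(-5))*46)*P(5, 7) = ((11 - 1*(-5))*46)*(-6*7 + 3*5) = ((11 + 5)*46)*(-42 + 15) = (16*46)*(-27) = 736*(-27) = -19872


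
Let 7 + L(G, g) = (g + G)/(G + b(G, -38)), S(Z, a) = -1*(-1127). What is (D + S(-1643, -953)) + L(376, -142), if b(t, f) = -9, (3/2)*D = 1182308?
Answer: 869047894/1101 ≈ 7.8933e+5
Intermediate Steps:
D = 2364616/3 (D = (2/3)*1182308 = 2364616/3 ≈ 7.8821e+5)
S(Z, a) = 1127
L(G, g) = -7 + (G + g)/(-9 + G) (L(G, g) = -7 + (g + G)/(G - 9) = -7 + (G + g)/(-9 + G))
(D + S(-1643, -953)) + L(376, -142) = (2364616/3 + 1127) + (63 - 142 - 6*376)/(-9 + 376) = 2367997/3 + (63 - 142 - 2256)/367 = 2367997/3 + (1/367)*(-2335) = 2367997/3 - 2335/367 = 869047894/1101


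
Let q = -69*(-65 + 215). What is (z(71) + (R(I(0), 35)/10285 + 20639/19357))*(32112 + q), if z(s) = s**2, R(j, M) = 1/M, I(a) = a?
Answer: 58813143191343018/536002775 ≈ 1.0973e+8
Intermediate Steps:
q = -10350 (q = -69*150 = -10350)
(z(71) + (R(I(0), 35)/10285 + 20639/19357))*(32112 + q) = (71**2 + (1/(35*10285) + 20639/19357))*(32112 - 10350) = (5041 + ((1/35)*(1/10285) + 20639*(1/19357)))*21762 = (5041 + (1/359975 + 20639/19357))*21762 = (5041 + 7429543382/6968036075)*21762 = (35133299397457/6968036075)*21762 = 58813143191343018/536002775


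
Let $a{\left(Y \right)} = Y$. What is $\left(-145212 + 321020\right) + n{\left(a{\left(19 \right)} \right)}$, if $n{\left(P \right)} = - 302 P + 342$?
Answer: $170412$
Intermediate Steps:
$n{\left(P \right)} = 342 - 302 P$
$\left(-145212 + 321020\right) + n{\left(a{\left(19 \right)} \right)} = \left(-145212 + 321020\right) + \left(342 - 5738\right) = 175808 + \left(342 - 5738\right) = 175808 - 5396 = 170412$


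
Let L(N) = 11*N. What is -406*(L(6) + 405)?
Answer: -191226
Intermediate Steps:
-406*(L(6) + 405) = -406*(11*6 + 405) = -406*(66 + 405) = -406*471 = -191226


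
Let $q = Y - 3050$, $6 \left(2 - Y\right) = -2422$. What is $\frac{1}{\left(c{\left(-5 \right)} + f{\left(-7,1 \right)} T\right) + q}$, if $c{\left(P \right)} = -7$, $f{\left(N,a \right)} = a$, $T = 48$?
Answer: $- \frac{3}{7810} \approx -0.00038412$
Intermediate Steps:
$Y = \frac{1217}{3}$ ($Y = 2 - - \frac{1211}{3} = 2 + \frac{1211}{3} = \frac{1217}{3} \approx 405.67$)
$q = - \frac{7933}{3}$ ($q = \frac{1217}{3} - 3050 = - \frac{7933}{3} \approx -2644.3$)
$\frac{1}{\left(c{\left(-5 \right)} + f{\left(-7,1 \right)} T\right) + q} = \frac{1}{\left(-7 + 1 \cdot 48\right) - \frac{7933}{3}} = \frac{1}{\left(-7 + 48\right) - \frac{7933}{3}} = \frac{1}{41 - \frac{7933}{3}} = \frac{1}{- \frac{7810}{3}} = - \frac{3}{7810}$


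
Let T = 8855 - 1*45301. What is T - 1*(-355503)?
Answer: 319057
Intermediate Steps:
T = -36446 (T = 8855 - 45301 = -36446)
T - 1*(-355503) = -36446 - 1*(-355503) = -36446 + 355503 = 319057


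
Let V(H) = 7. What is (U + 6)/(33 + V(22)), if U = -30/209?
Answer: 153/1045 ≈ 0.14641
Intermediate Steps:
U = -30/209 (U = -30*1/209 = -30/209 ≈ -0.14354)
(U + 6)/(33 + V(22)) = (-30/209 + 6)/(33 + 7) = (1224/209)/40 = (1224/209)*(1/40) = 153/1045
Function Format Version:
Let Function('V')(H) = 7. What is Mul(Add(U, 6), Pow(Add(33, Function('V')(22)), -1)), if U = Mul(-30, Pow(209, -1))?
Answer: Rational(153, 1045) ≈ 0.14641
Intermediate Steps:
U = Rational(-30, 209) (U = Mul(-30, Rational(1, 209)) = Rational(-30, 209) ≈ -0.14354)
Mul(Add(U, 6), Pow(Add(33, Function('V')(22)), -1)) = Mul(Add(Rational(-30, 209), 6), Pow(Add(33, 7), -1)) = Mul(Rational(1224, 209), Pow(40, -1)) = Mul(Rational(1224, 209), Rational(1, 40)) = Rational(153, 1045)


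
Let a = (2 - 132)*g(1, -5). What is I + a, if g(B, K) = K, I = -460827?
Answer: -460177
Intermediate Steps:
a = 650 (a = (2 - 132)*(-5) = -130*(-5) = 650)
I + a = -460827 + 650 = -460177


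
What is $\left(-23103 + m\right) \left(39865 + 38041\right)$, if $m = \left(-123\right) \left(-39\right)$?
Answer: $-1426147236$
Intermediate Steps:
$m = 4797$
$\left(-23103 + m\right) \left(39865 + 38041\right) = \left(-23103 + 4797\right) \left(39865 + 38041\right) = \left(-18306\right) 77906 = -1426147236$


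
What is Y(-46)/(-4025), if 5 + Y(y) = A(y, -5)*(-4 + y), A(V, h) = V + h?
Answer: -509/805 ≈ -0.63230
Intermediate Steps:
Y(y) = -5 + (-5 + y)*(-4 + y) (Y(y) = -5 + (y - 5)*(-4 + y) = -5 + (-5 + y)*(-4 + y))
Y(-46)/(-4025) = (15 + (-46)² - 9*(-46))/(-4025) = (15 + 2116 + 414)*(-1/4025) = 2545*(-1/4025) = -509/805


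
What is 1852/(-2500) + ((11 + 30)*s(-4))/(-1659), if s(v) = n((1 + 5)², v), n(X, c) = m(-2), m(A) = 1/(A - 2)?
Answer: -3046843/4147500 ≈ -0.73462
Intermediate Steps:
m(A) = 1/(-2 + A)
n(X, c) = -¼ (n(X, c) = 1/(-2 - 2) = 1/(-4) = -¼)
s(v) = -¼
1852/(-2500) + ((11 + 30)*s(-4))/(-1659) = 1852/(-2500) + ((11 + 30)*(-¼))/(-1659) = 1852*(-1/2500) + (41*(-¼))*(-1/1659) = -463/625 - 41/4*(-1/1659) = -463/625 + 41/6636 = -3046843/4147500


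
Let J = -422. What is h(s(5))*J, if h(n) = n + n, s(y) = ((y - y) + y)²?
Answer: -21100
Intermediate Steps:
s(y) = y² (s(y) = (0 + y)² = y²)
h(n) = 2*n
h(s(5))*J = (2*5²)*(-422) = (2*25)*(-422) = 50*(-422) = -21100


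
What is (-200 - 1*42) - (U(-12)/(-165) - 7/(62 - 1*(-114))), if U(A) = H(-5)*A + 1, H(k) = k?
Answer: -637799/2640 ≈ -241.59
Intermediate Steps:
U(A) = 1 - 5*A (U(A) = -5*A + 1 = 1 - 5*A)
(-200 - 1*42) - (U(-12)/(-165) - 7/(62 - 1*(-114))) = (-200 - 1*42) - ((1 - 5*(-12))/(-165) - 7/(62 - 1*(-114))) = (-200 - 42) - ((1 + 60)*(-1/165) - 7/(62 + 114)) = -242 - (61*(-1/165) - 7/176) = -242 - (-61/165 - 7*1/176) = -242 - (-61/165 - 7/176) = -242 - 1*(-1081/2640) = -242 + 1081/2640 = -637799/2640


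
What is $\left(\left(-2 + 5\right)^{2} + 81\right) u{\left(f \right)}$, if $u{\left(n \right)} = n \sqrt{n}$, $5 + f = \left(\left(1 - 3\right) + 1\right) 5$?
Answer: $- 900 i \sqrt{10} \approx - 2846.1 i$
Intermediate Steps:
$f = -10$ ($f = -5 + \left(\left(1 - 3\right) + 1\right) 5 = -5 + \left(-2 + 1\right) 5 = -5 - 5 = -10$)
$u{\left(n \right)} = n^{\frac{3}{2}}$
$\left(\left(-2 + 5\right)^{2} + 81\right) u{\left(f \right)} = \left(\left(-2 + 5\right)^{2} + 81\right) \left(-10\right)^{\frac{3}{2}} = \left(3^{2} + 81\right) \left(- 10 i \sqrt{10}\right) = \left(9 + 81\right) \left(- 10 i \sqrt{10}\right) = 90 \left(- 10 i \sqrt{10}\right) = - 900 i \sqrt{10}$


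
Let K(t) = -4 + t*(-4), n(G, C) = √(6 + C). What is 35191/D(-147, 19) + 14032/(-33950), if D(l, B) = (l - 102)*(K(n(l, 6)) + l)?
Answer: 50704889719/95563155975 - 281528*√3/5629641 ≈ 0.44397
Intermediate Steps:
K(t) = -4 - 4*t
D(l, B) = (-102 + l)*(-4 + l - 8*√3) (D(l, B) = (l - 102)*((-4 - 4*√(6 + 6)) + l) = (-102 + l)*((-4 - 8*√3) + l) = (-102 + l)*(-4 + l - 8*√3))
35191/D(-147, 19) + 14032/(-33950) = 35191/(408 + (-147)² - 106*(-147) + 816*√3 - 8*(-147)*√3) + 14032/(-33950) = 35191/(408 + 21609 + 15582 + 816*√3 + 1176*√3) + 14032*(-1/33950) = 35191/(37599 + 1992*√3) - 7016/16975 = -7016/16975 + 35191/(37599 + 1992*√3)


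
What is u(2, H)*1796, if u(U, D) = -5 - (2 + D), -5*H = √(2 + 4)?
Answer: -12572 + 1796*√6/5 ≈ -11692.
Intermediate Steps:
H = -√6/5 (H = -√(2 + 4)/5 = -√6/5 ≈ -0.48990)
u(U, D) = -7 - D (u(U, D) = -5 + (-2 - D) = -7 - D)
u(2, H)*1796 = (-7 - (-1)*√6/5)*1796 = (-7 + √6/5)*1796 = -12572 + 1796*√6/5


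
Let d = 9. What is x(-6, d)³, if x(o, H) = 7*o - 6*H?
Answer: -884736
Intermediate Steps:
x(o, H) = -6*H + 7*o
x(-6, d)³ = (-6*9 + 7*(-6))³ = (-54 - 42)³ = (-96)³ = -884736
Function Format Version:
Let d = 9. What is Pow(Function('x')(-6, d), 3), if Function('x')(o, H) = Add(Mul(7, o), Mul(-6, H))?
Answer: -884736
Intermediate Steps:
Function('x')(o, H) = Add(Mul(-6, H), Mul(7, o))
Pow(Function('x')(-6, d), 3) = Pow(Add(Mul(-6, 9), Mul(7, -6)), 3) = Pow(Add(-54, -42), 3) = Pow(-96, 3) = -884736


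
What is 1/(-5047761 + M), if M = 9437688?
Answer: 1/4389927 ≈ 2.2779e-7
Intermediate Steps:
1/(-5047761 + M) = 1/(-5047761 + 9437688) = 1/4389927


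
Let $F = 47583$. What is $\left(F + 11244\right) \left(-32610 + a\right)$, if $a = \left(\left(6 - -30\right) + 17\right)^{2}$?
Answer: $-1753103427$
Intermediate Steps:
$a = 2809$ ($a = \left(\left(6 + 30\right) + 17\right)^{2} = \left(36 + 17\right)^{2} = 53^{2} = 2809$)
$\left(F + 11244\right) \left(-32610 + a\right) = \left(47583 + 11244\right) \left(-32610 + 2809\right) = 58827 \left(-29801\right) = -1753103427$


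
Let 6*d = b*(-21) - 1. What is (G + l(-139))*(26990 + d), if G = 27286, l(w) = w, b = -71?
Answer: 739439035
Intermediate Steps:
d = 745/3 (d = (-71*(-21) - 1)/6 = (1491 - 1)/6 = (⅙)*1490 = 745/3 ≈ 248.33)
(G + l(-139))*(26990 + d) = (27286 - 139)*(26990 + 745/3) = 27147*(81715/3) = 739439035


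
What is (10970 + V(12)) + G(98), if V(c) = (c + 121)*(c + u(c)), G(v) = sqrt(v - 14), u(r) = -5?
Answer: 11901 + 2*sqrt(21) ≈ 11910.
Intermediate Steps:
G(v) = sqrt(-14 + v)
V(c) = (-5 + c)*(121 + c) (V(c) = (c + 121)*(c - 5) = (121 + c)*(-5 + c) = (-5 + c)*(121 + c))
(10970 + V(12)) + G(98) = (10970 + (-605 + 12**2 + 116*12)) + sqrt(-14 + 98) = (10970 + (-605 + 144 + 1392)) + sqrt(84) = (10970 + 931) + 2*sqrt(21) = 11901 + 2*sqrt(21)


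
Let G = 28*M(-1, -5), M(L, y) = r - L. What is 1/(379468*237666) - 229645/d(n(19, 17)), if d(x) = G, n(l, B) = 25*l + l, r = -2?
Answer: 5177727832610197/631306491816 ≈ 8201.6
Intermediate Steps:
n(l, B) = 26*l
M(L, y) = -2 - L
G = -28 (G = 28*(-2 - 1*(-1)) = 28*(-2 + 1) = 28*(-1) = -28)
d(x) = -28
1/(379468*237666) - 229645/d(n(19, 17)) = 1/(379468*237666) - 229645/(-28) = (1/379468)*(1/237666) - 229645*(-1/28) = 1/90186641688 + 229645/28 = 5177727832610197/631306491816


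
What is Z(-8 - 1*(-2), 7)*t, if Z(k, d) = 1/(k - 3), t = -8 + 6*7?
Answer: -34/9 ≈ -3.7778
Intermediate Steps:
t = 34 (t = -8 + 42 = 34)
Z(k, d) = 1/(-3 + k)
Z(-8 - 1*(-2), 7)*t = 34/(-3 + (-8 - 1*(-2))) = 34/(-3 + (-8 + 2)) = 34/(-3 - 6) = 34/(-9) = -1/9*34 = -34/9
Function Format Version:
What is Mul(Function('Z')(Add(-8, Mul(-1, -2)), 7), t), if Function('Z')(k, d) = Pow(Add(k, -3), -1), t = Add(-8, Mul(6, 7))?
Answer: Rational(-34, 9) ≈ -3.7778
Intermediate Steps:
t = 34 (t = Add(-8, 42) = 34)
Function('Z')(k, d) = Pow(Add(-3, k), -1)
Mul(Function('Z')(Add(-8, Mul(-1, -2)), 7), t) = Mul(Pow(Add(-3, Add(-8, Mul(-1, -2))), -1), 34) = Mul(Pow(Add(-3, Add(-8, 2)), -1), 34) = Mul(Pow(Add(-3, -6), -1), 34) = Mul(Pow(-9, -1), 34) = Mul(Rational(-1, 9), 34) = Rational(-34, 9)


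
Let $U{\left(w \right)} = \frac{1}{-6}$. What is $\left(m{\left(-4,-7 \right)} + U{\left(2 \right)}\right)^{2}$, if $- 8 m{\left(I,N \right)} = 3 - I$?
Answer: $\frac{625}{576} \approx 1.0851$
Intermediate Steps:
$m{\left(I,N \right)} = - \frac{3}{8} + \frac{I}{8}$ ($m{\left(I,N \right)} = - \frac{3 - I}{8} = - \frac{3}{8} + \frac{I}{8}$)
$U{\left(w \right)} = - \frac{1}{6}$
$\left(m{\left(-4,-7 \right)} + U{\left(2 \right)}\right)^{2} = \left(\left(- \frac{3}{8} + \frac{1}{8} \left(-4\right)\right) - \frac{1}{6}\right)^{2} = \left(\left(- \frac{3}{8} - \frac{1}{2}\right) - \frac{1}{6}\right)^{2} = \left(- \frac{7}{8} - \frac{1}{6}\right)^{2} = \left(- \frac{25}{24}\right)^{2} = \frac{625}{576}$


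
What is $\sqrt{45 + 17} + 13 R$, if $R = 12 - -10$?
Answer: $286 + \sqrt{62} \approx 293.87$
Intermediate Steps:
$R = 22$ ($R = 12 + 10 = 22$)
$\sqrt{45 + 17} + 13 R = \sqrt{45 + 17} + 13 \cdot 22 = \sqrt{62} + 286 = 286 + \sqrt{62}$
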